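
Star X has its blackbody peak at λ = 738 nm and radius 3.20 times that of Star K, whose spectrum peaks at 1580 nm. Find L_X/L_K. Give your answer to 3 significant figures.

Wien's law gives T ∝ 1/λ_max, so T_X/T_K = λ_K/λ_X = 1580/738 = 2.141.
Then L ∝ R²T⁴ gives L_X/L_K = (3.20)² × (2.141)⁴ = 10.24 × 21.01 = 215.1.

215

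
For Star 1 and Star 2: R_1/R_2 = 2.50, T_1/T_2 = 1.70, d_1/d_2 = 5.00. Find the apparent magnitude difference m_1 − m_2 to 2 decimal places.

L_1/L_2 = (2.50)²(1.70)⁴ = 52.20.
F_1/F_2 = (L_1/L_2)/(d_1/d_2)² = 52.20/25.00 = 2.088.
m_1 − m_2 = −2.5 log₁₀(2.088) = -0.80.

-0.80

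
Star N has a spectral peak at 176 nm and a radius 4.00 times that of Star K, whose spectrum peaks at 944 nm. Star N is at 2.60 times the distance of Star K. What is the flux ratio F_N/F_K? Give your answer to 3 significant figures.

Wien's law: T_N/T_K = λ_K/λ_N = 944/176 = 5.364.
L_N/L_K = (R_N/R_K)²(T_N/T_K)⁴ = (4.00)²(5.364)⁴ = 1.324×10^4.
F_N/F_K = (L_N/L_K)/(d_N/d_K)² = 1.324×10^4/(2.60)² = 1959.

1.96×10^3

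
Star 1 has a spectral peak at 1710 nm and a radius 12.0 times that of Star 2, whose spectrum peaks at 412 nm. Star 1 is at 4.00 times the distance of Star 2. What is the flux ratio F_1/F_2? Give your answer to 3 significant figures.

0.0303

Wien's law: T_1/T_2 = λ_2/λ_1 = 412/1710 = 0.2409.
L_1/L_2 = (R_1/R_2)²(T_1/T_2)⁴ = (12.0)²(0.2409)⁴ = 0.4853.
F_1/F_2 = (L_1/L_2)/(d_1/d_2)² = 0.4853/(4.00)² = 0.03033.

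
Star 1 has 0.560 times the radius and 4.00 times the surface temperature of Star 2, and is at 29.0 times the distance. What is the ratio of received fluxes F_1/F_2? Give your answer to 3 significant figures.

0.0955

L_1/L_2 = (R_1/R_2)²(T_1/T_2)⁴ = (0.560)² × (4.00)⁴ = 80.28.
F_1/F_2 = (L_1/L_2)/(d_1/d_2)² = 80.28 / (29.0)² = 0.09546.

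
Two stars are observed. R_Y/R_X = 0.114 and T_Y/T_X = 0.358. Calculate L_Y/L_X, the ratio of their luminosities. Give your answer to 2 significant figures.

2.1×10^-4

From the Stefan–Boltzmann law, L ∝ R²T⁴, so
L_Y/L_X = (R_Y/R_X)² (T_Y/T_X)⁴ = (0.114)² × (0.358)⁴ = 0.01300 × 0.01643 = 2.135×10^-4.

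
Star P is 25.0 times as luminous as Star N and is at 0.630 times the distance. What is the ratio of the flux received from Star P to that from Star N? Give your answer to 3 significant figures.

F = L/(4πd²), so F_P/F_N = (L_P/L_N) / (d_P/d_N)²
= 25.0 / (0.630)² = 25.0 / 0.3969 = 62.99.

63.0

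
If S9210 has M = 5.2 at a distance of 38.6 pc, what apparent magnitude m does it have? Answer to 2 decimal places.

8.13

m = M + 5 log₁₀(d/10 pc) = 5.2 + 5 log₁₀(38.6/10)
  = 5.2 + 5 × 0.587 = 5.2 + 2.93 = 8.13.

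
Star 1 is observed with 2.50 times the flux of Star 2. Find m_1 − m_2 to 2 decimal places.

m_1 − m_2 = −2.5 log₁₀(F_1/F_2) = −2.5 log₁₀(2.50) = −2.5 × (0.398) = -0.995.

-0.99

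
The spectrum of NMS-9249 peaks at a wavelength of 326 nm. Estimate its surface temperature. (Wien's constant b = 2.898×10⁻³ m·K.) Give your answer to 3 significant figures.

T = b/λ_max = 2.898×10⁻³ / (326×10⁻⁹) = 8890 K.

8.89×10^3 K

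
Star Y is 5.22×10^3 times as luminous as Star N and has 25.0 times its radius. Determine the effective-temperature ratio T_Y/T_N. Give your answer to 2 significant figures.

L ∝ R²T⁴ gives T ∝ (L/R²)^(1/4), so
T_Y/T_N = (5.22×10^3 / 25.0²)^(1/4) = (8.352)^(1/4) = 1.700.

1.7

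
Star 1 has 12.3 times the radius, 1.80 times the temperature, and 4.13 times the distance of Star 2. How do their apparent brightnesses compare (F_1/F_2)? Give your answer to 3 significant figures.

93.1

L_1/L_2 = (R_1/R_2)²(T_1/T_2)⁴ = (12.3)² × (1.80)⁴ = 1588.
F_1/F_2 = (L_1/L_2)/(d_1/d_2)² = 1588 / (4.13)² = 93.11.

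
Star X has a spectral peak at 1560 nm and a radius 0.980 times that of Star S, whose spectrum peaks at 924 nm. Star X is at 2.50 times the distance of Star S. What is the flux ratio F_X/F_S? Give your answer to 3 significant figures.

0.0189

Wien's law: T_X/T_S = λ_S/λ_X = 924/1560 = 0.5923.
L_X/L_S = (R_X/R_S)²(T_X/T_S)⁴ = (0.980)²(0.5923)⁴ = 0.1182.
F_X/F_S = (L_X/L_S)/(d_X/d_S)² = 0.1182/(2.50)² = 0.01891.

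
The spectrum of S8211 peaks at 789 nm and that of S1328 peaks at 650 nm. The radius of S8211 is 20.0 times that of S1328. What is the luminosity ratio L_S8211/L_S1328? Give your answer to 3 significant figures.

Wien's law gives T ∝ 1/λ_max, so T_S8211/T_S1328 = λ_S1328/λ_S8211 = 650/789 = 0.8238.
Then L ∝ R²T⁴ gives L_S8211/L_S1328 = (20.0)² × (0.8238)⁴ = 400.0 × 0.4606 = 184.2.

184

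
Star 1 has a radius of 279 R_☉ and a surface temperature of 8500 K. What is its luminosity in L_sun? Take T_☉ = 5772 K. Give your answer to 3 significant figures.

3.66×10^5 L_sun

L/L_☉ = (R/R_☉)² (T/T_☉)⁴ = (279)² × (8500/5772)⁴
       = 7.784×10^4 × (1.473)⁴ = 7.784×10^4 × 4.703 = 3.661×10^5.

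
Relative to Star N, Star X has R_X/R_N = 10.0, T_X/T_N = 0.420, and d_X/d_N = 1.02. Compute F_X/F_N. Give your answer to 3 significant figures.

2.99

L_X/L_N = (R_X/R_N)²(T_X/T_N)⁴ = (10.0)² × (0.420)⁴ = 3.112.
F_X/F_N = (L_X/L_N)/(d_X/d_N)² = 3.112 / (1.02)² = 2.991.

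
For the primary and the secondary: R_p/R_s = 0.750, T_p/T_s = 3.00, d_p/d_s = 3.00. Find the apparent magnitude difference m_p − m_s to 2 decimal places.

L_p/L_s = (0.750)²(3.00)⁴ = 45.56.
F_p/F_s = (L_p/L_s)/(d_p/d_s)² = 45.56/9.000 = 5.062.
m_p − m_s = −2.5 log₁₀(5.062) = -1.76.

-1.76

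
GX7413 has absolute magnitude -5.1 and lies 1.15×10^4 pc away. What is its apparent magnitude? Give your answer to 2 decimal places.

m = M + 5 log₁₀(d/10 pc) = -5.1 + 5 log₁₀(1.15×10^4/10)
  = -5.1 + 5 × 3.061 = -5.1 + 15.30 = 10.20.

10.20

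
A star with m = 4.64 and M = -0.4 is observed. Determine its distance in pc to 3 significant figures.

102 pc

m − M = 5 log₁₀(d/10 pc)
4.64 − (-0.4) = 5.04 = 5 log₁₀(d/10)
d = 10 × 10^(5.04/5) = 10 × 10^1.008 = 101.9 pc.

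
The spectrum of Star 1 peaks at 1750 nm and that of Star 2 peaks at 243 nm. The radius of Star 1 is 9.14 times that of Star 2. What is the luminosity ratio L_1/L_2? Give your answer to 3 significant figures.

Wien's law gives T ∝ 1/λ_max, so T_1/T_2 = λ_2/λ_1 = 243/1750 = 0.1389.
Then L ∝ R²T⁴ gives L_1/L_2 = (9.14)² × (0.1389)⁴ = 83.54 × 3.718×10^-4 = 0.03106.

0.0311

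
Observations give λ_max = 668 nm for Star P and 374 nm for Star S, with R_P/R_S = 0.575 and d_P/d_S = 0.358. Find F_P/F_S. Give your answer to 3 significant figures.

Wien's law: T_P/T_S = λ_S/λ_P = 374/668 = 0.5599.
L_P/L_S = (R_P/R_S)²(T_P/T_S)⁴ = (0.575)²(0.5599)⁴ = 0.03249.
F_P/F_S = (L_P/L_S)/(d_P/d_S)² = 0.03249/(0.358)² = 0.2535.

0.253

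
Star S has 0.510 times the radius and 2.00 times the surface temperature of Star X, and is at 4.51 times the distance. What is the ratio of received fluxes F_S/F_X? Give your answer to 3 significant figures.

0.205

L_S/L_X = (R_S/R_X)²(T_S/T_X)⁴ = (0.510)² × (2.00)⁴ = 4.162.
F_S/F_X = (L_S/L_X)/(d_S/d_X)² = 4.162 / (4.51)² = 0.2046.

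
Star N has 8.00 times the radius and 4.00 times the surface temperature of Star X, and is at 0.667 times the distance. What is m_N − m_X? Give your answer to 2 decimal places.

-11.42

L_N/L_X = (8.00)²(4.00)⁴ = 1.638×10^4.
F_N/F_X = (L_N/L_X)/(d_N/d_X)² = 1.638×10^4/0.4449 = 3.683×10^4.
m_N − m_X = −2.5 log₁₀(3.683×10^4) = -11.42.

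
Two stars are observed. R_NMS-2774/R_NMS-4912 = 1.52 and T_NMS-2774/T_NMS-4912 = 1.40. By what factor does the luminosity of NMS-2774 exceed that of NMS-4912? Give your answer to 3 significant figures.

8.88

From the Stefan–Boltzmann law, L ∝ R²T⁴, so
L_NMS-2774/L_NMS-4912 = (R_NMS-2774/R_NMS-4912)² (T_NMS-2774/T_NMS-4912)⁴ = (1.52)² × (1.40)⁴ = 2.310 × 3.842 = 8.876.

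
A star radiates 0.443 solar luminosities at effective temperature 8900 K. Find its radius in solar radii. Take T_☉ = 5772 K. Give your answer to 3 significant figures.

0.280 solar radii

R/R_☉ = √(L/L_☉) / (T/T_☉)² = √(0.443) / (1.542)²
       = 0.6656 / 2.378 = 0.2799.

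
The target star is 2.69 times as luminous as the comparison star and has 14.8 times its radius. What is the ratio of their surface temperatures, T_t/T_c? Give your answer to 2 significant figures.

0.33

L ∝ R²T⁴ gives T ∝ (L/R²)^(1/4), so
T_t/T_c = (2.69 / 14.8²)^(1/4) = (0.01228)^(1/4) = 0.3329.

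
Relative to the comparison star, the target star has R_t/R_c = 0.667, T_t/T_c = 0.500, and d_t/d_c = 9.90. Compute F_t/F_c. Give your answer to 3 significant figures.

2.84×10^-4

L_t/L_c = (R_t/R_c)²(T_t/T_c)⁴ = (0.667)² × (0.500)⁴ = 0.02781.
F_t/F_c = (L_t/L_c)/(d_t/d_c)² = 0.02781 / (9.90)² = 2.837×10^-4.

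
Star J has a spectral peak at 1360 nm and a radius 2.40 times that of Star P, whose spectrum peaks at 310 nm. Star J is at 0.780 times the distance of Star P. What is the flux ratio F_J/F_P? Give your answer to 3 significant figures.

0.0256

Wien's law: T_J/T_P = λ_P/λ_J = 310/1360 = 0.2279.
L_J/L_P = (R_J/R_P)²(T_J/T_P)⁴ = (2.40)²(0.2279)⁴ = 0.01555.
F_J/F_P = (L_J/L_P)/(d_J/d_P)² = 0.01555/(0.780)² = 0.02556.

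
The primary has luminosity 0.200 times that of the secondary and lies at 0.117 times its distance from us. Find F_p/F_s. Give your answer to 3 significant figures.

14.6

F = L/(4πd²), so F_p/F_s = (L_p/L_s) / (d_p/d_s)²
= 0.200 / (0.117)² = 0.200 / 0.01369 = 14.61.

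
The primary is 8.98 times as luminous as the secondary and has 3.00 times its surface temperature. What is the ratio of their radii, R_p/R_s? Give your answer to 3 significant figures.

0.333

L ∝ R²T⁴ gives R ∝ √L / T², so
R_p/R_s = √(8.98) / (3.00)² = 2.997 / 9.000 = 0.3330.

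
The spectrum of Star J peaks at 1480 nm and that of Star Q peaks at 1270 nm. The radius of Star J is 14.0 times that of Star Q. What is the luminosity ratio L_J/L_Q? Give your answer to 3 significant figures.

Wien's law gives T ∝ 1/λ_max, so T_J/T_Q = λ_Q/λ_J = 1270/1480 = 0.8581.
Then L ∝ R²T⁴ gives L_J/L_Q = (14.0)² × (0.8581)⁴ = 196.0 × 0.5422 = 106.3.

106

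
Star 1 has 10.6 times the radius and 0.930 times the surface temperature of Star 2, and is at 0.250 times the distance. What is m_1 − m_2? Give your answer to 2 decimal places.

L_1/L_2 = (10.6)²(0.930)⁴ = 84.05.
F_1/F_2 = (L_1/L_2)/(d_1/d_2)² = 84.05/0.06250 = 1345.
m_1 − m_2 = −2.5 log₁₀(1345) = -7.82.

-7.82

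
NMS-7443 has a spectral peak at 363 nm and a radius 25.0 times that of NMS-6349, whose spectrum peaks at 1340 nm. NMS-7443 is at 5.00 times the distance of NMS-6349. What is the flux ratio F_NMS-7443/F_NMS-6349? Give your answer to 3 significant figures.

Wien's law: T_NMS-7443/T_NMS-6349 = λ_NMS-6349/λ_NMS-7443 = 1340/363 = 3.691.
L_NMS-7443/L_NMS-6349 = (R_NMS-7443/R_NMS-6349)²(T_NMS-7443/T_NMS-6349)⁴ = (25.0)²(3.691)⁴ = 1.161×10^5.
F_NMS-7443/F_NMS-6349 = (L_NMS-7443/L_NMS-6349)/(d_NMS-7443/d_NMS-6349)² = 1.161×10^5/(5.00)² = 4642.

4.64×10^3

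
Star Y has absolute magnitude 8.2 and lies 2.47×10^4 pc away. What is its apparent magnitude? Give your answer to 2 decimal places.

25.16

m = M + 5 log₁₀(d/10 pc) = 8.2 + 5 log₁₀(2.47×10^4/10)
  = 8.2 + 5 × 3.393 = 8.2 + 16.96 = 25.16.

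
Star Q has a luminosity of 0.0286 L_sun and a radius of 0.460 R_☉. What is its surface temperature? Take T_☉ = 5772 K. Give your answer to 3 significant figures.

T/T_☉ = (L/L_☉)^(1/4) / (R/R_☉)^(1/2)
T = 5772 × (0.0286)^(1/4) / √(0.460) = 5772 × 0.4112 / 0.6782 = 3500 K.

3.50×10^3 K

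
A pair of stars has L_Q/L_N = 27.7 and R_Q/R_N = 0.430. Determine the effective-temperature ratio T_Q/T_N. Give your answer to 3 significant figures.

3.50

L ∝ R²T⁴ gives T ∝ (L/R²)^(1/4), so
T_Q/T_N = (27.7 / 0.430²)^(1/4) = (149.8)^(1/4) = 3.499.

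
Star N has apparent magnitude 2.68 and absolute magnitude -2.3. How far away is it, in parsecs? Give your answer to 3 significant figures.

m − M = 5 log₁₀(d/10 pc)
2.68 − (-2.3) = 4.98 = 5 log₁₀(d/10)
d = 10 × 10^(4.98/5) = 10 × 10^0.996 = 99.08 pc.

99.1 pc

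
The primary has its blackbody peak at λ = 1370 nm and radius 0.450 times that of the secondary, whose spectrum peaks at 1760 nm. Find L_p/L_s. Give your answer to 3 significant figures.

0.552

Wien's law gives T ∝ 1/λ_max, so T_p/T_s = λ_s/λ_p = 1760/1370 = 1.285.
Then L ∝ R²T⁴ gives L_p/L_s = (0.450)² × (1.285)⁴ = 0.2025 × 2.724 = 0.5516.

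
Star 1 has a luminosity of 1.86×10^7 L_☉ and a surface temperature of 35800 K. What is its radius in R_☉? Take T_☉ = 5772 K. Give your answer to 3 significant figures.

112 R_☉

R/R_☉ = √(L/L_☉) / (T/T_☉)² = √(1.86×10^7) / (6.202)²
       = 4313 / 38.47 = 112.1.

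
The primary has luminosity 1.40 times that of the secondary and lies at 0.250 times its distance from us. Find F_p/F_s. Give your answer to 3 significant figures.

22.4

F = L/(4πd²), so F_p/F_s = (L_p/L_s) / (d_p/d_s)²
= 1.40 / (0.250)² = 1.40 / 0.06250 = 22.40.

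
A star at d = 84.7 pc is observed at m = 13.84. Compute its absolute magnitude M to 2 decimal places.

M = m − 5 log₁₀(d/10 pc) = 13.84 − 5 log₁₀(84.7/10)
  = 13.84 − 5 × 0.928 = 13.84 − 4.64 = 9.20.

9.20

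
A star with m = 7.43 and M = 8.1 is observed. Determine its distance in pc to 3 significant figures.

m − M = 5 log₁₀(d/10 pc)
7.43 − (8.1) = -0.67 = 5 log₁₀(d/10)
d = 10 × 10^(-0.67/5) = 10 × 10^-0.134 = 7.345 pc.

7.35 pc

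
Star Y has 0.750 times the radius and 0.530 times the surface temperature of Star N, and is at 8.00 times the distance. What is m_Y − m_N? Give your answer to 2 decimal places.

7.90

L_Y/L_N = (0.750)²(0.530)⁴ = 0.04438.
F_Y/F_N = (L_Y/L_N)/(d_Y/d_N)² = 0.04438/64.00 = 6.935×10^-4.
m_Y − m_N = −2.5 log₁₀(6.935×10^-4) = 7.90.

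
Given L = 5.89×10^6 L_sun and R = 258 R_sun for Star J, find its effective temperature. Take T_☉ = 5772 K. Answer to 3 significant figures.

T/T_☉ = (L/L_☉)^(1/4) / (R/R_☉)^(1/2)
T = 5772 × (5.89×10^6)^(1/4) / √(258) = 5772 × 49.26 / 16.06 = 1.770×10^4 K.

1.77×10^4 K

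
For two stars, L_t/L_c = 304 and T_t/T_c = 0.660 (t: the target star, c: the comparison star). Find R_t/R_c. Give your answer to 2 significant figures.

L ∝ R²T⁴ gives R ∝ √L / T², so
R_t/R_c = √(304) / (0.660)² = 17.44 / 0.4356 = 40.03.

40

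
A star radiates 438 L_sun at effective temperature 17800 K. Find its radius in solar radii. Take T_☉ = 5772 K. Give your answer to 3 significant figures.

R/R_☉ = √(L/L_☉) / (T/T_☉)² = √(438) / (3.084)²
       = 20.93 / 9.510 = 2.201.

2.20 solar radii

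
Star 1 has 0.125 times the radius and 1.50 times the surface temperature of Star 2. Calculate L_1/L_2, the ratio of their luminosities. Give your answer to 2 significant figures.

From the Stefan–Boltzmann law, L ∝ R²T⁴, so
L_1/L_2 = (R_1/R_2)² (T_1/T_2)⁴ = (0.125)² × (1.50)⁴ = 0.01562 × 5.062 = 0.07910.

0.079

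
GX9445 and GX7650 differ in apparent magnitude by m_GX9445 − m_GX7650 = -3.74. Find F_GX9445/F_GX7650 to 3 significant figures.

F_GX9445/F_GX7650 = 10^(−(m_GX9445 − m_GX7650)/2.5) = 10^(3.74/2.5) = 10^1.496 = 31.33.

31.3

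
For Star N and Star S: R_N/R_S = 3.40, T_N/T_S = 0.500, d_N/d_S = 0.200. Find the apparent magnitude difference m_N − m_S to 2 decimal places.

-3.14

L_N/L_S = (3.40)²(0.500)⁴ = 0.7225.
F_N/F_S = (L_N/L_S)/(d_N/d_S)² = 0.7225/0.04000 = 18.06.
m_N − m_S = −2.5 log₁₀(18.06) = -3.14.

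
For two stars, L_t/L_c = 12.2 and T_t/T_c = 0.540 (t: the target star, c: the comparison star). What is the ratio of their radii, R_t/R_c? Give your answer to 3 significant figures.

12.0

L ∝ R²T⁴ gives R ∝ √L / T², so
R_t/R_c = √(12.2) / (0.540)² = 3.493 / 0.2916 = 11.98.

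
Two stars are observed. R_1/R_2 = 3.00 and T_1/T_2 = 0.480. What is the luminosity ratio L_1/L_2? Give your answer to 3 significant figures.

0.478

From the Stefan–Boltzmann law, L ∝ R²T⁴, so
L_1/L_2 = (R_1/R_2)² (T_1/T_2)⁴ = (3.00)² × (0.480)⁴ = 9.000 × 0.05308 = 0.4778.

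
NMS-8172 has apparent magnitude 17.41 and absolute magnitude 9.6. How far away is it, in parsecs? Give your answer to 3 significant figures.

365 pc

m − M = 5 log₁₀(d/10 pc)
17.41 − (9.6) = 7.81 = 5 log₁₀(d/10)
d = 10 × 10^(7.81/5) = 10 × 10^1.562 = 364.8 pc.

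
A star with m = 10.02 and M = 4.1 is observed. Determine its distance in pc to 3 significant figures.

153 pc

m − M = 5 log₁₀(d/10 pc)
10.02 − (4.1) = 5.92 = 5 log₁₀(d/10)
d = 10 × 10^(5.92/5) = 10 × 10^1.184 = 152.8 pc.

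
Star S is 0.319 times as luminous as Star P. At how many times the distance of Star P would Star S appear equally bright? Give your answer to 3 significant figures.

0.565

Equal flux requires L_S/d_S² = L_P/d_P², so d_S/d_P = √(L_S/L_P)
= √(0.319) = 0.5648.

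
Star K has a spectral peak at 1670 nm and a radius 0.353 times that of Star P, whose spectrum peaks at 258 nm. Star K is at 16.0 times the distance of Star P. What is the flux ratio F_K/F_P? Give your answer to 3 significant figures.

Wien's law: T_K/T_P = λ_P/λ_K = 258/1670 = 0.1545.
L_K/L_P = (R_K/R_P)²(T_K/T_P)⁴ = (0.353)²(0.1545)⁴ = 7.098×10^-5.
F_K/F_P = (L_K/L_P)/(d_K/d_P)² = 7.098×10^-5/(16.0)² = 2.773×10^-7.

2.77×10^-7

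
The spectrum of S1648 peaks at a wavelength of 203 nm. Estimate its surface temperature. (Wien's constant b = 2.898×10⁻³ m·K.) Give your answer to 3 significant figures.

T = b/λ_max = 2.898×10⁻³ / (203×10⁻⁹) = 1.428×10^4 K.

1.43×10^4 K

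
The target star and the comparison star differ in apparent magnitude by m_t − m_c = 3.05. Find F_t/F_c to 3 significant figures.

F_t/F_c = 10^(−(m_t − m_c)/2.5) = 10^(-3.05/2.5) = 10^-1.220 = 0.06026.

0.0603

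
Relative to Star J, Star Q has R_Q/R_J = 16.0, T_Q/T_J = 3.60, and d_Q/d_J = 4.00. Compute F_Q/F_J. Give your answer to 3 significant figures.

2.69×10^3

L_Q/L_J = (R_Q/R_J)²(T_Q/T_J)⁴ = (16.0)² × (3.60)⁴ = 4.300×10^4.
F_Q/F_J = (L_Q/L_J)/(d_Q/d_J)² = 4.300×10^4 / (4.00)² = 2687.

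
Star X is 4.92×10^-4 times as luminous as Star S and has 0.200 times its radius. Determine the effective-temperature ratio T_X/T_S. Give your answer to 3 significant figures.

0.333

L ∝ R²T⁴ gives T ∝ (L/R²)^(1/4), so
T_X/T_S = (4.92×10^-4 / 0.200²)^(1/4) = (0.01230)^(1/4) = 0.3330.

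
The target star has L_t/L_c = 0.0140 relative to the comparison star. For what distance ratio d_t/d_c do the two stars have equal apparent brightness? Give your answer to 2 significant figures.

0.12

Equal flux requires L_t/d_t² = L_c/d_c², so d_t/d_c = √(L_t/L_c)
= √(0.0140) = 0.1183.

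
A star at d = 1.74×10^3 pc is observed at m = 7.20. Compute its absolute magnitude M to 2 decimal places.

-4.00

M = m − 5 log₁₀(d/10 pc) = 7.20 − 5 log₁₀(1.74×10^3/10)
  = 7.20 − 5 × 2.241 = 7.20 − 11.20 = -4.00.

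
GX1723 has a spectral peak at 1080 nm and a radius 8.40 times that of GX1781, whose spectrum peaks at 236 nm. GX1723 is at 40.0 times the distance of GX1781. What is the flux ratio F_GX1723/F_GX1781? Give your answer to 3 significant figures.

Wien's law: T_GX1723/T_GX1781 = λ_GX1781/λ_GX1723 = 236/1080 = 0.2185.
L_GX1723/L_GX1781 = (R_GX1723/R_GX1781)²(T_GX1723/T_GX1781)⁴ = (8.40)²(0.2185)⁴ = 0.1609.
F_GX1723/F_GX1781 = (L_GX1723/L_GX1781)/(d_GX1723/d_GX1781)² = 0.1609/(40.0)² = 1.006×10^-4.

1.01×10^-4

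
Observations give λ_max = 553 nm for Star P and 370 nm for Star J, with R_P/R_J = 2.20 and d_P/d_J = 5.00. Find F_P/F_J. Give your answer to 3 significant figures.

0.0388

Wien's law: T_P/T_J = λ_J/λ_P = 370/553 = 0.6691.
L_P/L_J = (R_P/R_J)²(T_P/T_J)⁴ = (2.20)²(0.6691)⁴ = 0.9700.
F_P/F_J = (L_P/L_J)/(d_P/d_J)² = 0.9700/(5.00)² = 0.03880.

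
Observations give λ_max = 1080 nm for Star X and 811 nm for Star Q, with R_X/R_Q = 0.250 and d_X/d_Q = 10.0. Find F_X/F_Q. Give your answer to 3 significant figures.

Wien's law: T_X/T_Q = λ_Q/λ_X = 811/1080 = 0.7509.
L_X/L_Q = (R_X/R_Q)²(T_X/T_Q)⁴ = (0.250)²(0.7509)⁴ = 0.01987.
F_X/F_Q = (L_X/L_Q)/(d_X/d_Q)² = 0.01987/(10.0)² = 1.987×10^-4.

1.99×10^-4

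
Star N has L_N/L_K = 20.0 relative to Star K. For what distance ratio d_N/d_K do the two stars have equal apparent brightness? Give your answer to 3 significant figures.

Equal flux requires L_N/d_N² = L_K/d_K², so d_N/d_K = √(L_N/L_K)
= √(20.0) = 4.472.

4.47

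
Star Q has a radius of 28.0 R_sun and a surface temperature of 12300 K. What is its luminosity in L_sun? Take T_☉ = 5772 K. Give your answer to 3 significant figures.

1.62×10^4 L_sun

L/L_☉ = (R/R_☉)² (T/T_☉)⁴ = (28.0)² × (12300/5772)⁴
       = 784.0 × (2.131)⁴ = 784.0 × 20.62 = 1.617×10^4.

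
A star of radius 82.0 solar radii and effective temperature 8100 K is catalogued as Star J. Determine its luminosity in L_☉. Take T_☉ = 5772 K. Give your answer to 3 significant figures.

L/L_☉ = (R/R_☉)² (T/T_☉)⁴ = (82.0)² × (8100/5772)⁴
       = 6724 × (1.403)⁴ = 6724 × 3.878 = 2.608×10^4.

2.61×10^4 L_☉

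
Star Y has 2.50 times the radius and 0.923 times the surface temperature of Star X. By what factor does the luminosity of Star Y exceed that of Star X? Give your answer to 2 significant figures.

4.5

From the Stefan–Boltzmann law, L ∝ R²T⁴, so
L_Y/L_X = (R_Y/R_X)² (T_Y/T_X)⁴ = (2.50)² × (0.923)⁴ = 6.250 × 0.7258 = 4.536.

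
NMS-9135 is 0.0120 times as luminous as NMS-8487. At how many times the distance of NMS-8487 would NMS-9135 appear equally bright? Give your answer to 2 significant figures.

0.11

Equal flux requires L_NMS-9135/d_NMS-9135² = L_NMS-8487/d_NMS-8487², so d_NMS-9135/d_NMS-8487 = √(L_NMS-9135/L_NMS-8487)
= √(0.0120) = 0.1095.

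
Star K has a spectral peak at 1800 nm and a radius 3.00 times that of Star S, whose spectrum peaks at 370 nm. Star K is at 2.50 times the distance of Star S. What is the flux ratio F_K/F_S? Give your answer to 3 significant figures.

0.00257

Wien's law: T_K/T_S = λ_S/λ_K = 370/1800 = 0.2056.
L_K/L_S = (R_K/R_S)²(T_K/T_S)⁴ = (3.00)²(0.2056)⁴ = 0.01607.
F_K/F_S = (L_K/L_S)/(d_K/d_S)² = 0.01607/(2.50)² = 0.002571.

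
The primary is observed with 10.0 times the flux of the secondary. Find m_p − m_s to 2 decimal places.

m_p − m_s = −2.5 log₁₀(F_p/F_s) = −2.5 log₁₀(10.0) = −2.5 × (1.000) = -2.500.

-2.50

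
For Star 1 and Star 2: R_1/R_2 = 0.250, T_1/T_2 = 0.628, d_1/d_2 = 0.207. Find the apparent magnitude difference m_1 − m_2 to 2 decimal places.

L_1/L_2 = (0.250)²(0.628)⁴ = 0.009721.
F_1/F_2 = (L_1/L_2)/(d_1/d_2)² = 0.009721/0.04285 = 0.2269.
m_1 − m_2 = −2.5 log₁₀(0.2269) = 1.61.

1.61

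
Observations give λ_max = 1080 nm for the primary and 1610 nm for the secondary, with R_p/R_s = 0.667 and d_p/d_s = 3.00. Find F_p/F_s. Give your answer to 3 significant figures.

Wien's law: T_p/T_s = λ_s/λ_p = 1610/1080 = 1.491.
L_p/L_s = (R_p/R_s)²(T_p/T_s)⁴ = (0.667)²(1.491)⁴ = 2.197.
F_p/F_s = (L_p/L_s)/(d_p/d_s)² = 2.197/(3.00)² = 0.2441.

0.244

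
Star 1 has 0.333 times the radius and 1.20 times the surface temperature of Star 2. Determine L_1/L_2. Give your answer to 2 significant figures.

From the Stefan–Boltzmann law, L ∝ R²T⁴, so
L_1/L_2 = (R_1/R_2)² (T_1/T_2)⁴ = (0.333)² × (1.20)⁴ = 0.1109 × 2.074 = 0.2299.

0.23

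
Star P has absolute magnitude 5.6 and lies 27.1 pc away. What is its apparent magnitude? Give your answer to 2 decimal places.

7.76

m = M + 5 log₁₀(d/10 pc) = 5.6 + 5 log₁₀(27.1/10)
  = 5.6 + 5 × 0.433 = 5.6 + 2.16 = 7.76.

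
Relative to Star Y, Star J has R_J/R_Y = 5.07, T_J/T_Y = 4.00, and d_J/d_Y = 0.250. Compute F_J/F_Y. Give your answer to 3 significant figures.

L_J/L_Y = (R_J/R_Y)²(T_J/T_Y)⁴ = (5.07)² × (4.00)⁴ = 6580.
F_J/F_Y = (L_J/L_Y)/(d_J/d_Y)² = 6580 / (0.250)² = 1.053×10^5.

1.05×10^5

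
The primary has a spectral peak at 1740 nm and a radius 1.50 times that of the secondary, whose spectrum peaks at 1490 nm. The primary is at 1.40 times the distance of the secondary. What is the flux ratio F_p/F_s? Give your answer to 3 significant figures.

Wien's law: T_p/T_s = λ_s/λ_p = 1490/1740 = 0.8563.
L_p/L_s = (R_p/R_s)²(T_p/T_s)⁴ = (1.50)²(0.8563)⁴ = 1.210.
F_p/F_s = (L_p/L_s)/(d_p/d_s)² = 1.210/(1.40)² = 0.6173.

0.617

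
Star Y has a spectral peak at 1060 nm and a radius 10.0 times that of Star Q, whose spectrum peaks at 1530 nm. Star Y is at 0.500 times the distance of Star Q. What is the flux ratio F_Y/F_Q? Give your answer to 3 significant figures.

Wien's law: T_Y/T_Q = λ_Q/λ_Y = 1530/1060 = 1.443.
L_Y/L_Q = (R_Y/R_Q)²(T_Y/T_Q)⁴ = (10.0)²(1.443)⁴ = 434.1.
F_Y/F_Q = (L_Y/L_Q)/(d_Y/d_Q)² = 434.1/(0.500)² = 1736.

1.74×10^3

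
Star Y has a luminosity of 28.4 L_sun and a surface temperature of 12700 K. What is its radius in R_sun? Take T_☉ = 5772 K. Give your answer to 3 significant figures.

1.10 R_sun

R/R_☉ = √(L/L_☉) / (T/T_☉)² = √(28.4) / (2.200)²
       = 5.329 / 4.841 = 1.101.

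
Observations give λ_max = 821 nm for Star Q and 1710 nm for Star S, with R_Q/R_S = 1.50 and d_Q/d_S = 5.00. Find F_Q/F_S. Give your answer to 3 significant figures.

Wien's law: T_Q/T_S = λ_S/λ_Q = 1710/821 = 2.083.
L_Q/L_S = (R_Q/R_S)²(T_Q/T_S)⁴ = (1.50)²(2.083)⁴ = 42.34.
F_Q/F_S = (L_Q/L_S)/(d_Q/d_S)² = 42.34/(5.00)² = 1.694.

1.69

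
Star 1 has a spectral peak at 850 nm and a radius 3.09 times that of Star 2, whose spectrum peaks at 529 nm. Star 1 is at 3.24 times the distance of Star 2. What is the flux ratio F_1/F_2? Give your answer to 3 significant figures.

Wien's law: T_1/T_2 = λ_2/λ_1 = 529/850 = 0.6224.
L_1/L_2 = (R_1/R_2)²(T_1/T_2)⁴ = (3.09)²(0.6224)⁴ = 1.432.
F_1/F_2 = (L_1/L_2)/(d_1/d_2)² = 1.432/(3.24)² = 0.1365.

0.136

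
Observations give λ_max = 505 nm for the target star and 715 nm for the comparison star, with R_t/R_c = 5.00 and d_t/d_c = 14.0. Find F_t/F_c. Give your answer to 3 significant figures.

0.513

Wien's law: T_t/T_c = λ_c/λ_t = 715/505 = 1.416.
L_t/L_c = (R_t/R_c)²(T_t/T_c)⁴ = (5.00)²(1.416)⁴ = 100.5.
F_t/F_c = (L_t/L_c)/(d_t/d_c)² = 100.5/(14.0)² = 0.5126.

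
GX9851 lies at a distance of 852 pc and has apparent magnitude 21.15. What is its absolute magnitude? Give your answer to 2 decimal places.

11.50

M = m − 5 log₁₀(d/10 pc) = 21.15 − 5 log₁₀(852/10)
  = 21.15 − 5 × 1.930 = 21.15 − 9.65 = 11.50.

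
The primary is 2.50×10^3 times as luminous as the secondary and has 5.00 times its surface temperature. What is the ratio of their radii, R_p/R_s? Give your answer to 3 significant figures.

2.00

L ∝ R²T⁴ gives R ∝ √L / T², so
R_p/R_s = √(2.50×10^3) / (5.00)² = 50.00 / 25.00 = 2.000.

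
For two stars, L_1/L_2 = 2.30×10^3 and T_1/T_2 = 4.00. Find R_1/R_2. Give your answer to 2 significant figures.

L ∝ R²T⁴ gives R ∝ √L / T², so
R_1/R_2 = √(2.30×10^3) / (4.00)² = 47.96 / 16.00 = 2.997.

3.0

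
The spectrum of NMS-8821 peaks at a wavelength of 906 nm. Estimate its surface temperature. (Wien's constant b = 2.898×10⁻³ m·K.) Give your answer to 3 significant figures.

T = b/λ_max = 2.898×10⁻³ / (906×10⁻⁹) = 3199 K.

3.20×10^3 K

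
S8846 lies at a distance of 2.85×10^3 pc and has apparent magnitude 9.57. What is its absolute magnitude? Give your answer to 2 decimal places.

M = m − 5 log₁₀(d/10 pc) = 9.57 − 5 log₁₀(2.85×10^3/10)
  = 9.57 − 5 × 2.455 = 9.57 − 12.27 = -2.70.

-2.70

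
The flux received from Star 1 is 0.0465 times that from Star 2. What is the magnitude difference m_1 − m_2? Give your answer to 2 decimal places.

m_1 − m_2 = −2.5 log₁₀(F_1/F_2) = −2.5 log₁₀(0.0465) = −2.5 × (-1.333) = 3.331.

3.33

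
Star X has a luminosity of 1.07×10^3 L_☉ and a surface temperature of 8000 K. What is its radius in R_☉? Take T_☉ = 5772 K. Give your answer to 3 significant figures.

17.0 R_☉

R/R_☉ = √(L/L_☉) / (T/T_☉)² = √(1.07×10^3) / (1.386)²
       = 32.71 / 1.921 = 17.03.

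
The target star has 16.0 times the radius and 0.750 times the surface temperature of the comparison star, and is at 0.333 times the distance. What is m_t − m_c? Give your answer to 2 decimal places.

-7.16

L_t/L_c = (16.0)²(0.750)⁴ = 81.00.
F_t/F_c = (L_t/L_c)/(d_t/d_c)² = 81.00/0.1109 = 730.5.
m_t − m_c = −2.5 log₁₀(730.5) = -7.16.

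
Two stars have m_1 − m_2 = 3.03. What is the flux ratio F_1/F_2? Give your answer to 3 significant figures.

F_1/F_2 = 10^(−(m_1 − m_2)/2.5) = 10^(-3.03/2.5) = 10^-1.212 = 0.06138.

0.0614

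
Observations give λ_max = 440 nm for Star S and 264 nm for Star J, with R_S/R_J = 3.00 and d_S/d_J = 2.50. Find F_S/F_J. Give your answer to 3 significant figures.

0.187

Wien's law: T_S/T_J = λ_J/λ_S = 264/440 = 0.6000.
L_S/L_J = (R_S/R_J)²(T_S/T_J)⁴ = (3.00)²(0.6000)⁴ = 1.166.
F_S/F_J = (L_S/L_J)/(d_S/d_J)² = 1.166/(2.50)² = 0.1866.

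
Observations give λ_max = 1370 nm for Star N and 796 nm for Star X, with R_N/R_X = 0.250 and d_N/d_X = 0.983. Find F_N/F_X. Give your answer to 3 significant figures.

Wien's law: T_N/T_X = λ_X/λ_N = 796/1370 = 0.5810.
L_N/L_X = (R_N/R_X)²(T_N/T_X)⁴ = (0.250)²(0.5810)⁴ = 0.007123.
F_N/F_X = (L_N/L_X)/(d_N/d_X)² = 0.007123/(0.983)² = 0.007371.

0.00737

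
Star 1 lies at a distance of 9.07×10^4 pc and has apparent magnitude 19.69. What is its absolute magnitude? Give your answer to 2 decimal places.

M = m − 5 log₁₀(d/10 pc) = 19.69 − 5 log₁₀(9.07×10^4/10)
  = 19.69 − 5 × 3.958 = 19.69 − 19.79 = -0.10.

-0.10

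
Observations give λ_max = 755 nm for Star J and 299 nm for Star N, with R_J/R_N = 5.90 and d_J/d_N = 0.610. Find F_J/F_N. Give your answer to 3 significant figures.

2.30

Wien's law: T_J/T_N = λ_N/λ_J = 299/755 = 0.3960.
L_J/L_N = (R_J/R_N)²(T_J/T_N)⁴ = (5.90)²(0.3960)⁴ = 0.8563.
F_J/F_N = (L_J/L_N)/(d_J/d_N)² = 0.8563/(0.610)² = 2.301.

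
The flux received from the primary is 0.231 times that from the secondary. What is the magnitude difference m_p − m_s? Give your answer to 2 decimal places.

1.59

m_p − m_s = −2.5 log₁₀(F_p/F_s) = −2.5 log₁₀(0.231) = −2.5 × (-0.636) = 1.591.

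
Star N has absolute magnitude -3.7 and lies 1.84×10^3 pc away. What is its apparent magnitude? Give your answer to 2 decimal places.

m = M + 5 log₁₀(d/10 pc) = -3.7 + 5 log₁₀(1.84×10^3/10)
  = -3.7 + 5 × 2.265 = -3.7 + 11.32 = 7.62.

7.62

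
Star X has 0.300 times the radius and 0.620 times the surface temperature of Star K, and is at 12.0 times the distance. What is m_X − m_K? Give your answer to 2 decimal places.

L_X/L_K = (0.300)²(0.620)⁴ = 0.01330.
F_X/F_K = (L_X/L_K)/(d_X/d_K)² = 0.01330/144.0 = 9.235×10^-5.
m_X − m_K = −2.5 log₁₀(9.235×10^-5) = 10.09.

10.09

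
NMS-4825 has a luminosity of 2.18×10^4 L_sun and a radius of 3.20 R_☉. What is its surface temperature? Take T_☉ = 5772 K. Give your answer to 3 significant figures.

T/T_☉ = (L/L_☉)^(1/4) / (R/R_☉)^(1/2)
T = 5772 × (2.18×10^4)^(1/4) / √(3.20) = 5772 × 12.15 / 1.789 = 3.921×10^4 K.

3.92×10^4 K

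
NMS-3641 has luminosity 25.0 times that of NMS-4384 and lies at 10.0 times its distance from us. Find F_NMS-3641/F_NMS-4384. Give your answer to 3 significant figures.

0.250

F = L/(4πd²), so F_NMS-3641/F_NMS-4384 = (L_NMS-3641/L_NMS-4384) / (d_NMS-3641/d_NMS-4384)²
= 25.0 / (10.0)² = 25.0 / 100.0 = 0.2500.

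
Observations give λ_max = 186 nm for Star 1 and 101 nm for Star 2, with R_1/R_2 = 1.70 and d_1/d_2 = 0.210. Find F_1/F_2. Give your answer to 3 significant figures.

5.70

Wien's law: T_1/T_2 = λ_2/λ_1 = 101/186 = 0.5430.
L_1/L_2 = (R_1/R_2)²(T_1/T_2)⁴ = (1.70)²(0.5430)⁴ = 0.2513.
F_1/F_2 = (L_1/L_2)/(d_1/d_2)² = 0.2513/(0.210)² = 5.698.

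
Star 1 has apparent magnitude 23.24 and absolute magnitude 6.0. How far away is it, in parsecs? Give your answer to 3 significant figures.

m − M = 5 log₁₀(d/10 pc)
23.24 − (6.0) = 17.24 = 5 log₁₀(d/10)
d = 10 × 10^(17.24/5) = 10 × 10^3.448 = 2.805×10^4 pc.

2.81×10^4 pc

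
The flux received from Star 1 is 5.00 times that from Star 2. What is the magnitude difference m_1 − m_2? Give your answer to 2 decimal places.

-1.75

m_1 − m_2 = −2.5 log₁₀(F_1/F_2) = −2.5 log₁₀(5.00) = −2.5 × (0.699) = -1.747.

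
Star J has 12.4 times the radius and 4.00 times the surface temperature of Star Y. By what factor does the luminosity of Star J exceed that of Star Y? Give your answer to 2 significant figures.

3.9×10^4

From the Stefan–Boltzmann law, L ∝ R²T⁴, so
L_J/L_Y = (R_J/R_Y)² (T_J/T_Y)⁴ = (12.4)² × (4.00)⁴ = 153.8 × 256.0 = 3.936×10^4.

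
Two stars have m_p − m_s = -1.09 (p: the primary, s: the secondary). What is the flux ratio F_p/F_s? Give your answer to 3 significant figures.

F_p/F_s = 10^(−(m_p − m_s)/2.5) = 10^(1.09/2.5) = 10^0.436 = 2.729.

2.73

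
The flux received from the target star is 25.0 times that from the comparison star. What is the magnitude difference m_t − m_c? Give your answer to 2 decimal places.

-3.49

m_t − m_c = −2.5 log₁₀(F_t/F_c) = −2.5 log₁₀(25.0) = −2.5 × (1.398) = -3.495.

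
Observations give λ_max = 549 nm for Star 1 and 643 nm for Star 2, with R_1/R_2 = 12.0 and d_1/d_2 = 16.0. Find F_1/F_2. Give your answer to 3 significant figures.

1.06

Wien's law: T_1/T_2 = λ_2/λ_1 = 643/549 = 1.171.
L_1/L_2 = (R_1/R_2)²(T_1/T_2)⁴ = (12.0)²(1.171)⁴ = 271.0.
F_1/F_2 = (L_1/L_2)/(d_1/d_2)² = 271.0/(16.0)² = 1.058.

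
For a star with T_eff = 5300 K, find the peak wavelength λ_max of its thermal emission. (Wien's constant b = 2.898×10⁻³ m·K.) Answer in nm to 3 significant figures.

547 nm

λ_max = b/T = 2.898×10⁻³ / 5300 = 5.47×10^-7 m = 546.8 nm.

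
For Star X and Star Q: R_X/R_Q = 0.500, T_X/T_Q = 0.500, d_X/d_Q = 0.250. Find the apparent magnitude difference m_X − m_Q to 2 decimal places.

1.51

L_X/L_Q = (0.500)²(0.500)⁴ = 0.01562.
F_X/F_Q = (L_X/L_Q)/(d_X/d_Q)² = 0.01562/0.06250 = 0.2500.
m_X − m_Q = −2.5 log₁₀(0.2500) = 1.51.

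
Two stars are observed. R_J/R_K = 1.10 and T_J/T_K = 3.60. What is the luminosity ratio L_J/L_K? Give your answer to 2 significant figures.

From the Stefan–Boltzmann law, L ∝ R²T⁴, so
L_J/L_K = (R_J/R_K)² (T_J/T_K)⁴ = (1.10)² × (3.60)⁴ = 1.210 × 168.0 = 203.2.

2.0×10^2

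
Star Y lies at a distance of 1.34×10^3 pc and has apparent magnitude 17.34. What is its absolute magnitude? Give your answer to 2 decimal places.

M = m − 5 log₁₀(d/10 pc) = 17.34 − 5 log₁₀(1.34×10^3/10)
  = 17.34 − 5 × 2.127 = 17.34 − 10.64 = 6.70.

6.70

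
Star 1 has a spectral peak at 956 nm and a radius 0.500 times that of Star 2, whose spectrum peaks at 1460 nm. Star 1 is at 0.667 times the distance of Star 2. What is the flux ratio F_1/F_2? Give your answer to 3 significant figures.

Wien's law: T_1/T_2 = λ_2/λ_1 = 1460/956 = 1.527.
L_1/L_2 = (R_1/R_2)²(T_1/T_2)⁴ = (0.500)²(1.527)⁴ = 1.360.
F_1/F_2 = (L_1/L_2)/(d_1/d_2)² = 1.360/(0.667)² = 3.057.

3.06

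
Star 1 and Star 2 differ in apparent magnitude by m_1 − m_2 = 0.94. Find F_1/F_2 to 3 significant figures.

F_1/F_2 = 10^(−(m_1 − m_2)/2.5) = 10^(-0.94/2.5) = 10^-0.376 = 0.4207.

0.421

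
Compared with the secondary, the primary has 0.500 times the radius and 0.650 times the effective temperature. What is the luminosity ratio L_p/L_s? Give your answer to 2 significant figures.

From the Stefan–Boltzmann law, L ∝ R²T⁴, so
L_p/L_s = (R_p/R_s)² (T_p/T_s)⁴ = (0.500)² × (0.650)⁴ = 0.2500 × 0.1785 = 0.04463.

0.045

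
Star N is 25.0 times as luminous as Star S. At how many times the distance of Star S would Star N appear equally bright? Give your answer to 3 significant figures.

Equal flux requires L_N/d_N² = L_S/d_S², so d_N/d_S = √(L_N/L_S)
= √(25.0) = 5.000.

5.00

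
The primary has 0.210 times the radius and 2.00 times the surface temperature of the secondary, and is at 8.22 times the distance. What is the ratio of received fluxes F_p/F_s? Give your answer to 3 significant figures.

L_p/L_s = (R_p/R_s)²(T_p/T_s)⁴ = (0.210)² × (2.00)⁴ = 0.7056.
F_p/F_s = (L_p/L_s)/(d_p/d_s)² = 0.7056 / (8.22)² = 0.01044.

0.0104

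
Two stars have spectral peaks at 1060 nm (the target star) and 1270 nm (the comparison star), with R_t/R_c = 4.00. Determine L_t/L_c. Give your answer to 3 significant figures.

33.0

Wien's law gives T ∝ 1/λ_max, so T_t/T_c = λ_c/λ_t = 1270/1060 = 1.198.
Then L ∝ R²T⁴ gives L_t/L_c = (4.00)² × (1.198)⁴ = 16.00 × 2.061 = 32.97.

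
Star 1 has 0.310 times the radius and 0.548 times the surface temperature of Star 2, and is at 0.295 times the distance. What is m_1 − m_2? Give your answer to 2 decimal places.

2.50

L_1/L_2 = (0.310)²(0.548)⁴ = 0.008667.
F_1/F_2 = (L_1/L_2)/(d_1/d_2)² = 0.008667/0.08702 = 0.09959.
m_1 − m_2 = −2.5 log₁₀(0.09959) = 2.50.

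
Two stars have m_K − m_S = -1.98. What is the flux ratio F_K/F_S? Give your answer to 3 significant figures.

6.19

F_K/F_S = 10^(−(m_K − m_S)/2.5) = 10^(1.98/2.5) = 10^0.792 = 6.194.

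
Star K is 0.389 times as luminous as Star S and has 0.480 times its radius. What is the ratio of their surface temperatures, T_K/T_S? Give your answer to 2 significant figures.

L ∝ R²T⁴ gives T ∝ (L/R²)^(1/4), so
T_K/T_S = (0.389 / 0.480²)^(1/4) = (1.688)^(1/4) = 1.140.

1.1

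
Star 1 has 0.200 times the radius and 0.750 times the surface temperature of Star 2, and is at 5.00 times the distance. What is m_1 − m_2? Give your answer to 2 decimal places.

8.24

L_1/L_2 = (0.200)²(0.750)⁴ = 0.01266.
F_1/F_2 = (L_1/L_2)/(d_1/d_2)² = 0.01266/25.00 = 5.063×10^-4.
m_1 − m_2 = −2.5 log₁₀(5.063×10^-4) = 8.24.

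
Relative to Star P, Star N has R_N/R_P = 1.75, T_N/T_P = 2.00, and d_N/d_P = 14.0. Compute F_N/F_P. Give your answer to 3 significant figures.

L_N/L_P = (R_N/R_P)²(T_N/T_P)⁴ = (1.75)² × (2.00)⁴ = 49.00.
F_N/F_P = (L_N/L_P)/(d_N/d_P)² = 49.00 / (14.0)² = 0.2500.

0.250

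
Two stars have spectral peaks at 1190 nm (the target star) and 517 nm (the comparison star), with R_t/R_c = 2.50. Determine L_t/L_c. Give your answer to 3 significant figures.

Wien's law gives T ∝ 1/λ_max, so T_t/T_c = λ_c/λ_t = 517/1190 = 0.4345.
Then L ∝ R²T⁴ gives L_t/L_c = (2.50)² × (0.4345)⁴ = 6.250 × 0.03563 = 0.2227.

0.223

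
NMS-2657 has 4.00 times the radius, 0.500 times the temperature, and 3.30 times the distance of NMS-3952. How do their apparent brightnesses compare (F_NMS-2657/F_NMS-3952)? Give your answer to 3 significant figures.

L_NMS-2657/L_NMS-3952 = (R_NMS-2657/R_NMS-3952)²(T_NMS-2657/T_NMS-3952)⁴ = (4.00)² × (0.500)⁴ = 1.000.
F_NMS-2657/F_NMS-3952 = (L_NMS-2657/L_NMS-3952)/(d_NMS-2657/d_NMS-3952)² = 1.000 / (3.30)² = 0.09183.

0.0918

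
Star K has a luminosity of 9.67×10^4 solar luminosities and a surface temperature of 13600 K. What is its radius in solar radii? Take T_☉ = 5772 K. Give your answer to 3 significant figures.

56.0 solar radii

R/R_☉ = √(L/L_☉) / (T/T_☉)² = √(9.67×10^4) / (2.356)²
       = 311.0 / 5.552 = 56.01.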